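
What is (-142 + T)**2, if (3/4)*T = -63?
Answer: 51076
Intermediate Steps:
T = -84 (T = (4/3)*(-63) = -84)
(-142 + T)**2 = (-142 - 84)**2 = (-226)**2 = 51076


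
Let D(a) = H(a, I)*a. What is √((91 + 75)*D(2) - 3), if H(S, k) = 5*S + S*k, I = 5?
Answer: √6637 ≈ 81.468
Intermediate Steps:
D(a) = 10*a² (D(a) = (a*(5 + 5))*a = (a*10)*a = (10*a)*a = 10*a²)
√((91 + 75)*D(2) - 3) = √((91 + 75)*(10*2²) - 3) = √(166*(10*4) - 3) = √(166*40 - 3) = √(6640 - 3) = √6637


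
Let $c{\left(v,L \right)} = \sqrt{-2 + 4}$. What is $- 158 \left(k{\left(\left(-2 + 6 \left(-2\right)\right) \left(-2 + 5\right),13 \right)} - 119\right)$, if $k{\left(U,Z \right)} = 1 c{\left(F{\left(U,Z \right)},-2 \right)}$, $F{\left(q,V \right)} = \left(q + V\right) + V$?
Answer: $18802 - 158 \sqrt{2} \approx 18579.0$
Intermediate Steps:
$F{\left(q,V \right)} = q + 2 V$ ($F{\left(q,V \right)} = \left(V + q\right) + V = q + 2 V$)
$c{\left(v,L \right)} = \sqrt{2}$
$k{\left(U,Z \right)} = \sqrt{2}$ ($k{\left(U,Z \right)} = 1 \sqrt{2} = \sqrt{2}$)
$- 158 \left(k{\left(\left(-2 + 6 \left(-2\right)\right) \left(-2 + 5\right),13 \right)} - 119\right) = - 158 \left(\sqrt{2} - 119\right) = - 158 \left(-119 + \sqrt{2}\right) = 18802 - 158 \sqrt{2}$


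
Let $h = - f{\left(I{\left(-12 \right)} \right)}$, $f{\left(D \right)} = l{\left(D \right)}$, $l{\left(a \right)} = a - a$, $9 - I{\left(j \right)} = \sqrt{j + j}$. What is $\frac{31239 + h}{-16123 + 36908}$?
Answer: $\frac{31239}{20785} \approx 1.503$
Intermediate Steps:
$I{\left(j \right)} = 9 - \sqrt{2} \sqrt{j}$ ($I{\left(j \right)} = 9 - \sqrt{j + j} = 9 - \sqrt{2 j} = 9 - \sqrt{2} \sqrt{j}$)
$l{\left(a \right)} = 0$
$f{\left(D \right)} = 0$
$h = 0$ ($h = \left(-1\right) 0 = 0$)
$\frac{31239 + h}{-16123 + 36908} = \frac{31239 + 0}{-16123 + 36908} = \frac{31239}{20785}$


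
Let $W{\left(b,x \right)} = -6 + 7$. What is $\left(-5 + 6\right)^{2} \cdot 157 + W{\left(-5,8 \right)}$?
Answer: $158$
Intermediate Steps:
$W{\left(b,x \right)} = 1$
$\left(-5 + 6\right)^{2} \cdot 157 + W{\left(-5,8 \right)} = \left(-5 + 6\right)^{2} \cdot 157 + 1 = 1^{2} \cdot 157 + 1 = 1 \cdot 157 + 1 = 157 + 1 = 158$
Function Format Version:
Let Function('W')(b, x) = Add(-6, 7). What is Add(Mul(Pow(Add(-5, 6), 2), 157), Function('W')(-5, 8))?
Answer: 158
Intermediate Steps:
Function('W')(b, x) = 1
Add(Mul(Pow(Add(-5, 6), 2), 157), Function('W')(-5, 8)) = Add(Mul(Pow(Add(-5, 6), 2), 157), 1) = Add(Mul(Pow(1, 2), 157), 1) = Add(Mul(1, 157), 1) = Add(157, 1) = 158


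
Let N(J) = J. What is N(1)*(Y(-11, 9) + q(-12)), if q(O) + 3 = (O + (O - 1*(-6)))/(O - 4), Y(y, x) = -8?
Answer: -79/8 ≈ -9.8750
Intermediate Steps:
q(O) = -3 + (6 + 2*O)/(-4 + O) (q(O) = -3 + (O + (O - 1*(-6)))/(O - 4) = -3 + (O + (O + 6))/(-4 + O) = -3 + (O + (6 + O))/(-4 + O) = -3 + (6 + 2*O)/(-4 + O))
N(1)*(Y(-11, 9) + q(-12)) = 1*(-8 + (18 - 1*(-12))/(-4 - 12)) = 1*(-8 + (18 + 12)/(-16)) = 1*(-8 - 1/16*30) = 1*(-8 - 15/8) = 1*(-79/8) = -79/8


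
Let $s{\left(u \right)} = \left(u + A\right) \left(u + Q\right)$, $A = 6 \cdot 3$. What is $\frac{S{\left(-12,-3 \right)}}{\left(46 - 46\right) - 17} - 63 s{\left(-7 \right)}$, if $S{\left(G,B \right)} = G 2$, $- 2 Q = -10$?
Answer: $\frac{23586}{17} \approx 1387.4$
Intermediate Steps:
$Q = 5$ ($Q = \left(- \frac{1}{2}\right) \left(-10\right) = 5$)
$S{\left(G,B \right)} = 2 G$
$A = 18$
$s{\left(u \right)} = \left(5 + u\right) \left(18 + u\right)$ ($s{\left(u \right)} = \left(u + 18\right) \left(u + 5\right) = \left(18 + u\right) \left(5 + u\right) = \left(5 + u\right) \left(18 + u\right)$)
$\frac{S{\left(-12,-3 \right)}}{\left(46 - 46\right) - 17} - 63 s{\left(-7 \right)} = \frac{2 \left(-12\right)}{\left(46 - 46\right) - 17} - 63 \left(90 + \left(-7\right)^{2} + 23 \left(-7\right)\right) = - \frac{24}{0 - 17} - 63 \left(90 + 49 - 161\right) = - \frac{24}{-17} - -1386 = \left(-24\right) \left(- \frac{1}{17}\right) + 1386 = \frac{24}{17} + 1386 = \frac{23586}{17}$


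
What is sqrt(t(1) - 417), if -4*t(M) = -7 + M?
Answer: I*sqrt(1662)/2 ≈ 20.384*I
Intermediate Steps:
t(M) = 7/4 - M/4 (t(M) = -(-7 + M)/4 = 7/4 - M/4)
sqrt(t(1) - 417) = sqrt((7/4 - 1/4*1) - 417) = sqrt((7/4 - 1/4) - 417) = sqrt(3/2 - 417) = sqrt(-831/2) = I*sqrt(1662)/2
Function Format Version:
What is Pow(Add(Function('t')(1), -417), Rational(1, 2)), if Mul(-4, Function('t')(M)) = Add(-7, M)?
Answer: Mul(Rational(1, 2), I, Pow(1662, Rational(1, 2))) ≈ Mul(20.384, I)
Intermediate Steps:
Function('t')(M) = Add(Rational(7, 4), Mul(Rational(-1, 4), M)) (Function('t')(M) = Mul(Rational(-1, 4), Add(-7, M)) = Add(Rational(7, 4), Mul(Rational(-1, 4), M)))
Pow(Add(Function('t')(1), -417), Rational(1, 2)) = Pow(Add(Add(Rational(7, 4), Mul(Rational(-1, 4), 1)), -417), Rational(1, 2)) = Pow(Add(Add(Rational(7, 4), Rational(-1, 4)), -417), Rational(1, 2)) = Pow(Add(Rational(3, 2), -417), Rational(1, 2)) = Pow(Rational(-831, 2), Rational(1, 2)) = Mul(Rational(1, 2), I, Pow(1662, Rational(1, 2)))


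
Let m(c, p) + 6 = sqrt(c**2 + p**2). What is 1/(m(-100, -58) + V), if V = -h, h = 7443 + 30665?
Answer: -19057/726331816 - sqrt(3341)/726331816 ≈ -2.6317e-5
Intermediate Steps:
h = 38108
m(c, p) = -6 + sqrt(c**2 + p**2)
V = -38108 (V = -1*38108 = -38108)
1/(m(-100, -58) + V) = 1/((-6 + sqrt((-100)**2 + (-58)**2)) - 38108) = 1/((-6 + sqrt(10000 + 3364)) - 38108) = 1/((-6 + sqrt(13364)) - 38108) = 1/((-6 + 2*sqrt(3341)) - 38108) = 1/(-38114 + 2*sqrt(3341))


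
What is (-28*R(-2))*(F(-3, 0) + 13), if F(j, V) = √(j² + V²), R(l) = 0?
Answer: 0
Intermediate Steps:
F(j, V) = √(V² + j²)
(-28*R(-2))*(F(-3, 0) + 13) = (-28*0)*(√(0² + (-3)²) + 13) = 0*(√(0 + 9) + 13) = 0*(√9 + 13) = 0*(3 + 13) = 0*16 = 0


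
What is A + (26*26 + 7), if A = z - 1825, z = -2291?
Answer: -3433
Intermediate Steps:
A = -4116 (A = -2291 - 1825 = -4116)
A + (26*26 + 7) = -4116 + (26*26 + 7) = -4116 + (676 + 7) = -4116 + 683 = -3433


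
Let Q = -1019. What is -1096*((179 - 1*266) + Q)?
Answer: 1212176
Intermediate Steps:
-1096*((179 - 1*266) + Q) = -1096*((179 - 1*266) - 1019) = -1096*((179 - 266) - 1019) = -1096*(-87 - 1019) = -1096*(-1106) = 1212176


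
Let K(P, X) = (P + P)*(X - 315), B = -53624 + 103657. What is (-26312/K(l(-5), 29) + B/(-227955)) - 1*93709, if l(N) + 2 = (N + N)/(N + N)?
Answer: -21371971058/227955 ≈ -93755.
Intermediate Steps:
l(N) = -1 (l(N) = -2 + (N + N)/(N + N) = -2 + (2*N)/((2*N)) = -2 + (2*N)*(1/(2*N)) = -2 + 1 = -1)
B = 50033
K(P, X) = 2*P*(-315 + X) (K(P, X) = (2*P)*(-315 + X) = 2*P*(-315 + X))
(-26312/K(l(-5), 29) + B/(-227955)) - 1*93709 = (-26312*(-1/(2*(-315 + 29))) + 50033/(-227955)) - 1*93709 = (-26312/(2*(-1)*(-286)) + 50033*(-1/227955)) - 93709 = (-26312/572 - 50033/227955) - 93709 = (-26312*1/572 - 50033/227955) - 93709 = (-46 - 50033/227955) - 93709 = -10535963/227955 - 93709 = -21371971058/227955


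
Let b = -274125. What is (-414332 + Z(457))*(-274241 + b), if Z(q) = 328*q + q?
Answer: 144757108314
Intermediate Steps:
Z(q) = 329*q
(-414332 + Z(457))*(-274241 + b) = (-414332 + 329*457)*(-274241 - 274125) = (-414332 + 150353)*(-548366) = -263979*(-548366) = 144757108314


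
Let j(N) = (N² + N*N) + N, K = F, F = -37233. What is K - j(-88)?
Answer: -52633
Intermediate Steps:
K = -37233
j(N) = N + 2*N² (j(N) = (N² + N²) + N = 2*N² + N = N + 2*N²)
K - j(-88) = -37233 - (-88)*(1 + 2*(-88)) = -37233 - (-88)*(1 - 176) = -37233 - (-88)*(-175) = -37233 - 1*15400 = -37233 - 15400 = -52633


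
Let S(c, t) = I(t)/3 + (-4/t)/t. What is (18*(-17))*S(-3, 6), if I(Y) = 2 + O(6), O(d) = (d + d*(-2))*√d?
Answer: -170 + 612*√6 ≈ 1329.1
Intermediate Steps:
O(d) = -d^(3/2) (O(d) = (d - 2*d)*√d = (-d)*√d = -d^(3/2))
I(Y) = 2 - 6*√6 (I(Y) = 2 - 6^(3/2) = 2 - 6*√6)
S(c, t) = ⅔ - 4/t² - 2*√6 (S(c, t) = (2 - 6*√6)/3 + (-4/t)/t = (2 - 6*√6)*(⅓) - 4/t² = (⅔ - 2*√6) - 4/t² = ⅔ - 4/t² - 2*√6)
(18*(-17))*S(-3, 6) = (18*(-17))*(⅔ - 4/6² - 2*√6) = -306*(⅔ - 4*1/36 - 2*√6) = -306*(⅔ - ⅑ - 2*√6) = -306*(5/9 - 2*√6) = -170 + 612*√6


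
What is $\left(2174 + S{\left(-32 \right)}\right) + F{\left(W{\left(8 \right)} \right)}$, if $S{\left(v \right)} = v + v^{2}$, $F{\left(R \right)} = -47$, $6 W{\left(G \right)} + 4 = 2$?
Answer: $3119$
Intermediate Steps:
$W{\left(G \right)} = - \frac{1}{3}$ ($W{\left(G \right)} = - \frac{2}{3} + \frac{1}{6} \cdot 2 = - \frac{2}{3} + \frac{1}{3} = - \frac{1}{3}$)
$\left(2174 + S{\left(-32 \right)}\right) + F{\left(W{\left(8 \right)} \right)} = \left(2174 - 32 \left(1 - 32\right)\right) - 47 = \left(2174 - -992\right) - 47 = \left(2174 + 992\right) - 47 = 3166 - 47 = 3119$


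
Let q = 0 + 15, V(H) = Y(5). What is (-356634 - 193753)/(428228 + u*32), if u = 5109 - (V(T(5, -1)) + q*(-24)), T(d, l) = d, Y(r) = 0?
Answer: -550387/603236 ≈ -0.91239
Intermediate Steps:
V(H) = 0
q = 15
u = 5469 (u = 5109 - (0 + 15*(-24)) = 5109 - (0 - 360) = 5109 - 1*(-360) = 5109 + 360 = 5469)
(-356634 - 193753)/(428228 + u*32) = (-356634 - 193753)/(428228 + 5469*32) = -550387/(428228 + 175008) = -550387/603236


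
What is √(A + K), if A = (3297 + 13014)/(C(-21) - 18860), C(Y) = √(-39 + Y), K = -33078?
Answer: √(-33078 + 16311/(-18860 + 2*I*√15)) ≈ 0.e-6 - 181.88*I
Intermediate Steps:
A = 16311/(-18860 + 2*I*√15) (A = (3297 + 13014)/(√(-39 - 21) - 18860) = 16311/(√(-60) - 18860) = 16311/(2*I*√15 - 18860) = 16311/(-18860 + 2*I*√15) ≈ -0.86485 - 0.0003552*I)
√(A + K) = √((-15381273/17784983 - 16311*I*√15/177849830) - 33078) = √(-588307048947/17784983 - 16311*I*√15/177849830)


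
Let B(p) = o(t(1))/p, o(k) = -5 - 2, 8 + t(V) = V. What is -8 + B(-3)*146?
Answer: 998/3 ≈ 332.67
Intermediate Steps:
t(V) = -8 + V
o(k) = -7
B(p) = -7/p
-8 + B(-3)*146 = -8 - 7/(-3)*146 = -8 - 7*(-⅓)*146 = -8 + (7/3)*146 = -8 + 1022/3 = 998/3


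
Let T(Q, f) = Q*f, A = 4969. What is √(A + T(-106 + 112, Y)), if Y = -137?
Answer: √4147 ≈ 64.397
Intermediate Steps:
√(A + T(-106 + 112, Y)) = √(4969 + (-106 + 112)*(-137)) = √(4969 + 6*(-137)) = √(4969 - 822) = √4147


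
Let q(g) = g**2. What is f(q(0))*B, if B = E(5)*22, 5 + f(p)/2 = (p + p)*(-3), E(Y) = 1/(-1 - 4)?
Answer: 44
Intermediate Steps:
E(Y) = -1/5 (E(Y) = 1/(-5) = -1/5)
f(p) = -10 - 12*p (f(p) = -10 + 2*((p + p)*(-3)) = -10 + 2*((2*p)*(-3)) = -10 + 2*(-6*p) = -10 - 12*p)
B = -22/5 (B = -1/5*22 = -22/5 ≈ -4.4000)
f(q(0))*B = (-10 - 12*0**2)*(-22/5) = (-10 - 12*0)*(-22/5) = (-10 + 0)*(-22/5) = -10*(-22/5) = 44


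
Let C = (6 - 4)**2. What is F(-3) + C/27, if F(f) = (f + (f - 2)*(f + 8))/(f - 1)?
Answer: 193/27 ≈ 7.1481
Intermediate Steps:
F(f) = (f + (-2 + f)*(8 + f))/(-1 + f)
C = 4 (C = 2**2 = 4)
F(-3) + C/27 = (-16 + (-3)**2 + 7*(-3))/(-1 - 3) + 4/27 = (-16 + 9 - 21)/(-4) + (1/27)*4 = -1/4*(-28) + 4/27 = 7 + 4/27 = 193/27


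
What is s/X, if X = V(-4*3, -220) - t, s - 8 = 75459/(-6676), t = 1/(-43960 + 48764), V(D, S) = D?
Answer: 26483251/96216181 ≈ 0.27525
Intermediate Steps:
t = 1/4804 ≈ 0.00020816
s = -22051/6676 (s = 8 + 75459/(-6676) = 8 + 75459*(-1/6676) = 8 - 75459/6676 = -22051/6676 ≈ -3.3030)
X = -57649/4804 (X = -4*3 - 1*1/4804 = -12 - 1/4804 = -57649/4804 ≈ -12.000)
s/X = -22051/(6676*(-57649/4804)) = -22051/6676*(-4804/57649) = 26483251/96216181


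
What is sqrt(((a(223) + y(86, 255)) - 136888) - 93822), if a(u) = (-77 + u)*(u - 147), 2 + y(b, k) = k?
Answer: I*sqrt(219361) ≈ 468.36*I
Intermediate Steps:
y(b, k) = -2 + k
a(u) = (-147 + u)*(-77 + u) (a(u) = (-77 + u)*(-147 + u) = (-147 + u)*(-77 + u))
sqrt(((a(223) + y(86, 255)) - 136888) - 93822) = sqrt((((11319 + 223**2 - 224*223) + (-2 + 255)) - 136888) - 93822) = sqrt((((11319 + 49729 - 49952) + 253) - 136888) - 93822) = sqrt(((11096 + 253) - 136888) - 93822) = sqrt((11349 - 136888) - 93822) = sqrt(-125539 - 93822) = sqrt(-219361) = I*sqrt(219361)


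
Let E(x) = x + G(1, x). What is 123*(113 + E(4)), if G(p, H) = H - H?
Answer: 14391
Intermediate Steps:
G(p, H) = 0
E(x) = x (E(x) = x + 0 = x)
123*(113 + E(4)) = 123*(113 + 4) = 123*117 = 14391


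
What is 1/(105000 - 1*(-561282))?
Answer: 1/666282 ≈ 1.5009e-6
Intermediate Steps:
1/(105000 - 1*(-561282)) = 1/(105000 + 561282) = 1/666282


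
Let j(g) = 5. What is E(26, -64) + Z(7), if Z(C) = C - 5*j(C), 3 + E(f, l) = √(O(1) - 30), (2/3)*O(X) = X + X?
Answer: -21 + 3*I*√3 ≈ -21.0 + 5.1962*I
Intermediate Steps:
O(X) = 3*X (O(X) = 3*(X + X)/2 = 3*(2*X)/2 = 3*X)
E(f, l) = -3 + 3*I*√3 (E(f, l) = -3 + √(3*1 - 30) = -3 + √(3 - 30) = -3 + √(-27) = -3 + 3*I*√3)
Z(C) = -25 + C (Z(C) = C - 5*5 = C - 25 = -25 + C)
E(26, -64) + Z(7) = (-3 + 3*I*√3) + (-25 + 7) = (-3 + 3*I*√3) - 18 = -21 + 3*I*√3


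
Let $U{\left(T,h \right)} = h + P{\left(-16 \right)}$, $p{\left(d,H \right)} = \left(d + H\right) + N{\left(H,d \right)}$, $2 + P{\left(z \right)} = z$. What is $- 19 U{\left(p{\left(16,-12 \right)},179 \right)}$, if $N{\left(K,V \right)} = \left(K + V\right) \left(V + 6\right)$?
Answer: $-3059$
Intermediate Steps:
$N{\left(K,V \right)} = \left(6 + V\right) \left(K + V\right)$ ($N{\left(K,V \right)} = \left(K + V\right) \left(6 + V\right) = \left(6 + V\right) \left(K + V\right)$)
$P{\left(z \right)} = -2 + z$
$p{\left(d,H \right)} = d^{2} + 7 H + 7 d + H d$ ($p{\left(d,H \right)} = \left(d + H\right) + \left(d^{2} + 6 H + 6 d + H d\right) = \left(H + d\right) + \left(d^{2} + 6 H + 6 d + H d\right) = d^{2} + 7 H + 7 d + H d$)
$U{\left(T,h \right)} = -18 + h$ ($U{\left(T,h \right)} = h - 18 = -18 + h$)
$- 19 U{\left(p{\left(16,-12 \right)},179 \right)} = - 19 \left(-18 + 179\right) = \left(-19\right) 161 = -3059$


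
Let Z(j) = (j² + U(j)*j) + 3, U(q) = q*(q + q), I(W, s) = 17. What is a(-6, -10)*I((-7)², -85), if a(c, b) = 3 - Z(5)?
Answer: -4675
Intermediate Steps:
U(q) = 2*q² (U(q) = q*(2*q) = 2*q²)
Z(j) = 3 + j² + 2*j³ (Z(j) = (j² + (2*j²)*j) + 3 = (j² + 2*j³) + 3 = 3 + j² + 2*j³)
a(c, b) = -275 (a(c, b) = 3 - (3 + 5² + 2*5³) = 3 - (3 + 25 + 2*125) = 3 - (3 + 25 + 250) = 3 - 1*278 = 3 - 278 = -275)
a(-6, -10)*I((-7)², -85) = -275*17 = -4675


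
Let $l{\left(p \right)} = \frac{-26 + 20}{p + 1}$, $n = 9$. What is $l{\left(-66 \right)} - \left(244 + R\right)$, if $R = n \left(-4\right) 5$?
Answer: $- \frac{4154}{65} \approx -63.908$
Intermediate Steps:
$l{\left(p \right)} = - \frac{6}{1 + p}$
$R = -180$ ($R = 9 \left(-4\right) 5 = \left(-36\right) 5 = -180$)
$l{\left(-66 \right)} - \left(244 + R\right) = - \frac{6}{1 - 66} - 64 = - \frac{6}{-65} + \left(-244 + 180\right) = \left(-6\right) \left(- \frac{1}{65}\right) - 64 = \frac{6}{65} - 64 = - \frac{4154}{65}$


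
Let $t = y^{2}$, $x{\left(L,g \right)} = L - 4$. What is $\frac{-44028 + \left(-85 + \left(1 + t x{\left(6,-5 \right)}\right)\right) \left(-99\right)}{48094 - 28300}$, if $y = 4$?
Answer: $- \frac{6480}{3299} \approx -1.9642$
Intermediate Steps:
$x{\left(L,g \right)} = -4 + L$
$t = 16$ ($t = 4^{2} = 16$)
$\frac{-44028 + \left(-85 + \left(1 + t x{\left(6,-5 \right)}\right)\right) \left(-99\right)}{48094 - 28300} = \frac{-44028 + \left(-85 + \left(1 + 16 \left(-4 + 6\right)\right)\right) \left(-99\right)}{48094 - 28300} = \frac{-44028 + \left(-85 + \left(1 + 16 \cdot 2\right)\right) \left(-99\right)}{19794} = \left(-44028 + \left(-85 + \left(1 + 32\right)\right) \left(-99\right)\right) \frac{1}{19794} = \left(-44028 + \left(-85 + 33\right) \left(-99\right)\right) \frac{1}{19794} = \left(-44028 - -5148\right) \frac{1}{19794} = \left(-44028 + 5148\right) \frac{1}{19794} = \left(-38880\right) \frac{1}{19794} = - \frac{6480}{3299}$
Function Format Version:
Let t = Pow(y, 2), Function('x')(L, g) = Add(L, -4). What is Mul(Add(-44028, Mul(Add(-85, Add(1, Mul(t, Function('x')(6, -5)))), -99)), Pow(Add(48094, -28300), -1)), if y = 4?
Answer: Rational(-6480, 3299) ≈ -1.9642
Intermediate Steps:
Function('x')(L, g) = Add(-4, L)
t = 16 (t = Pow(4, 2) = 16)
Mul(Add(-44028, Mul(Add(-85, Add(1, Mul(t, Function('x')(6, -5)))), -99)), Pow(Add(48094, -28300), -1)) = Mul(Add(-44028, Mul(Add(-85, Add(1, Mul(16, Add(-4, 6)))), -99)), Pow(Add(48094, -28300), -1)) = Mul(Add(-44028, Mul(Add(-85, Add(1, Mul(16, 2))), -99)), Pow(19794, -1)) = Mul(Add(-44028, Mul(Add(-85, Add(1, 32)), -99)), Rational(1, 19794)) = Mul(Add(-44028, Mul(Add(-85, 33), -99)), Rational(1, 19794)) = Mul(Add(-44028, Mul(-52, -99)), Rational(1, 19794)) = Mul(Add(-44028, 5148), Rational(1, 19794)) = Mul(-38880, Rational(1, 19794)) = Rational(-6480, 3299)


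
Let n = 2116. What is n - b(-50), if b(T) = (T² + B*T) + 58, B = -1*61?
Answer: -3492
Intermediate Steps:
B = -61
b(T) = 58 + T² - 61*T (b(T) = (T² - 61*T) + 58 = 58 + T² - 61*T)
n - b(-50) = 2116 - (58 + (-50)² - 61*(-50)) = 2116 - (58 + 2500 + 3050) = 2116 - 1*5608 = 2116 - 5608 = -3492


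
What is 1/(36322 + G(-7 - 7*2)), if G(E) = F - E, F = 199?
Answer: 1/36542 ≈ 2.7366e-5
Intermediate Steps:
G(E) = 199 - E
1/(36322 + G(-7 - 7*2)) = 1/(36322 + (199 - (-7 - 7*2))) = 1/(36322 + (199 - (-7 - 14))) = 1/(36322 + (199 - 1*(-21))) = 1/(36322 + (199 + 21)) = 1/(36322 + 220) = 1/36542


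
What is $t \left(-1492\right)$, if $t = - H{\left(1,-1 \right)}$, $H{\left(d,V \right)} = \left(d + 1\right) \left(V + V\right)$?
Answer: $-5968$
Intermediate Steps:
$H{\left(d,V \right)} = 2 V \left(1 + d\right)$ ($H{\left(d,V \right)} = \left(1 + d\right) 2 V = 2 V \left(1 + d\right)$)
$t = 4$ ($t = - 2 \left(-1\right) \left(1 + 1\right) = - 2 \left(-1\right) 2 = \left(-1\right) \left(-4\right) = 4$)
$t \left(-1492\right) = 4 \left(-1492\right) = -5968$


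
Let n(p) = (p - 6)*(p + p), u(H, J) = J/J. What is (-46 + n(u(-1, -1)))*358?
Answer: -20048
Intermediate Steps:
u(H, J) = 1
n(p) = 2*p*(-6 + p) (n(p) = (-6 + p)*(2*p) = 2*p*(-6 + p))
(-46 + n(u(-1, -1)))*358 = (-46 + 2*1*(-6 + 1))*358 = (-46 + 2*1*(-5))*358 = (-46 - 10)*358 = -56*358 = -20048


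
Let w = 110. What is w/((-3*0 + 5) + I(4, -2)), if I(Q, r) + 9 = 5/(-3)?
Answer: -330/17 ≈ -19.412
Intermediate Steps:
I(Q, r) = -32/3 (I(Q, r) = -9 + 5/(-3) = -9 + 5*(-⅓) = -9 - 5/3 = -32/3)
w/((-3*0 + 5) + I(4, -2)) = 110/((-3*0 + 5) - 32/3) = 110/((0 + 5) - 32/3) = 110/(5 - 32/3) = 110/(-17/3) = 110*(-3/17) = -330/17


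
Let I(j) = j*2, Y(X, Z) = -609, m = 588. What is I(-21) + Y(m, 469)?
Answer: -651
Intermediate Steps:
I(j) = 2*j
I(-21) + Y(m, 469) = 2*(-21) - 609 = -42 - 609 = -651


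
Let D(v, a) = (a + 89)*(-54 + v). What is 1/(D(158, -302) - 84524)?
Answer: -1/106676 ≈ -9.3742e-6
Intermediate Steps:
D(v, a) = (-54 + v)*(89 + a) (D(v, a) = (89 + a)*(-54 + v) = (-54 + v)*(89 + a))
1/(D(158, -302) - 84524) = 1/((-4806 - 54*(-302) + 89*158 - 302*158) - 84524) = 1/((-4806 + 16308 + 14062 - 47716) - 84524) = 1/(-22152 - 84524) = 1/(-106676) = -1/106676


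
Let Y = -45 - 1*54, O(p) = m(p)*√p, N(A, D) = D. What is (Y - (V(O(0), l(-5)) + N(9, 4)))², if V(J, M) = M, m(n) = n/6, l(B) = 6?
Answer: 11881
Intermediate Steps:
m(n) = n/6 (m(n) = n*(⅙) = n/6)
O(p) = p^(3/2)/6 (O(p) = (p/6)*√p = p^(3/2)/6)
Y = -99 (Y = -45 - 54 = -99)
(Y - (V(O(0), l(-5)) + N(9, 4)))² = (-99 - (6 + 4))² = (-99 - 1*10)² = (-99 - 10)² = (-109)² = 11881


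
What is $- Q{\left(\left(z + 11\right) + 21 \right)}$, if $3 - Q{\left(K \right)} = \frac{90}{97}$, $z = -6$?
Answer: $- \frac{201}{97} \approx -2.0722$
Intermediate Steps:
$Q{\left(K \right)} = \frac{201}{97}$ ($Q{\left(K \right)} = 3 - \frac{90}{97} = \frac{201}{97}$)
$- Q{\left(\left(z + 11\right) + 21 \right)} = \left(-1\right) \frac{201}{97} = - \frac{201}{97}$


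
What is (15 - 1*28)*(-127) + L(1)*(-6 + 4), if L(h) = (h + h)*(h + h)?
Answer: 1643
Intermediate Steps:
L(h) = 4*h² (L(h) = (2*h)*(2*h) = 4*h²)
(15 - 1*28)*(-127) + L(1)*(-6 + 4) = (15 - 1*28)*(-127) + (4*1²)*(-6 + 4) = (15 - 28)*(-127) + (4*1)*(-2) = -13*(-127) + 4*(-2) = 1651 - 8 = 1643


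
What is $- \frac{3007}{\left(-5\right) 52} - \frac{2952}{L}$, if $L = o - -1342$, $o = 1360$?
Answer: $\frac{3678697}{351260} \approx 10.473$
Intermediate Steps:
$L = 2702$ ($L = 1360 - -1342 = 1360 + 1342 = 2702$)
$- \frac{3007}{\left(-5\right) 52} - \frac{2952}{L} = - \frac{3007}{\left(-5\right) 52} - \frac{2952}{2702} = - \frac{3007}{-260} - \frac{1476}{1351} = \left(-3007\right) \left(- \frac{1}{260}\right) - \frac{1476}{1351} = \frac{3007}{260} - \frac{1476}{1351} = \frac{3678697}{351260}$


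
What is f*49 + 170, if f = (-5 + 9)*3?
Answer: 758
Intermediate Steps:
f = 12 (f = 4*3 = 12)
f*49 + 170 = 12*49 + 170 = 588 + 170 = 758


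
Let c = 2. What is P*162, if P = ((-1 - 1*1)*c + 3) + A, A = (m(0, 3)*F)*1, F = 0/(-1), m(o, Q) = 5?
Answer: -162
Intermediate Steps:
F = 0 (F = 0*(-1) = 0)
A = 0 (A = (5*0)*1 = 0*1 = 0)
P = -1 (P = ((-1 - 1*1)*2 + 3) + 0 = ((-1 - 1)*2 + 3) + 0 = (-2*2 + 3) + 0 = (-4 + 3) + 0 = -1 + 0 = -1)
P*162 = -1*162 = -162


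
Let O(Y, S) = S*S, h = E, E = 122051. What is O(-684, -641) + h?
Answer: 532932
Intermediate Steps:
h = 122051
O(Y, S) = S²
O(-684, -641) + h = (-641)² + 122051 = 410881 + 122051 = 532932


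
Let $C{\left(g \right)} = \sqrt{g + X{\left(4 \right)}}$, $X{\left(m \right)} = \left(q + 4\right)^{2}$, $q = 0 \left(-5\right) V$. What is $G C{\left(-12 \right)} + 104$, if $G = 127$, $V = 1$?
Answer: $358$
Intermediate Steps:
$q = 0$ ($q = 0 \left(-5\right) 1 = 0 \cdot 1 = 0$)
$X{\left(m \right)} = 16$ ($X{\left(m \right)} = \left(0 + 4\right)^{2} = 4^{2} = 16$)
$C{\left(g \right)} = \sqrt{16 + g}$ ($C{\left(g \right)} = \sqrt{g + 16} = \sqrt{16 + g}$)
$G C{\left(-12 \right)} + 104 = 127 \sqrt{16 - 12} + 104 = 127 \sqrt{4} + 104 = 127 \cdot 2 + 104 = 254 + 104 = 358$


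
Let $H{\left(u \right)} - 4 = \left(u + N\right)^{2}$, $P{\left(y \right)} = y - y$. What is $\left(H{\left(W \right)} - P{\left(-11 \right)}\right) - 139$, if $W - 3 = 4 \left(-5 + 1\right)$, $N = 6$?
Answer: $-86$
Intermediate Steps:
$P{\left(y \right)} = 0$
$W = -13$ ($W = 3 + 4 \left(-5 + 1\right) = 3 + 4 \left(-4\right) = 3 - 16 = -13$)
$H{\left(u \right)} = 4 + \left(6 + u\right)^{2}$ ($H{\left(u \right)} = 4 + \left(u + 6\right)^{2} = 4 + \left(6 + u\right)^{2}$)
$\left(H{\left(W \right)} - P{\left(-11 \right)}\right) - 139 = \left(\left(4 + \left(6 - 13\right)^{2}\right) - 0\right) - 139 = \left(\left(4 + \left(-7\right)^{2}\right) + 0\right) - 139 = \left(\left(4 + 49\right) + 0\right) - 139 = \left(53 + 0\right) - 139 = 53 - 139 = -86$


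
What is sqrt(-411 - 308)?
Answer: I*sqrt(719) ≈ 26.814*I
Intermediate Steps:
sqrt(-411 - 308) = sqrt(-719) = I*sqrt(719)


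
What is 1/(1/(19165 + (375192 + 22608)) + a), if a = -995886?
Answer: -416965/415249605989 ≈ -1.0041e-6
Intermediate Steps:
1/(1/(19165 + (375192 + 22608)) + a) = 1/(1/(19165 + (375192 + 22608)) - 995886) = 1/(1/(19165 + 397800) - 995886) = 1/(1/416965 - 995886) = 1/(-415249605989/416965) = -416965/415249605989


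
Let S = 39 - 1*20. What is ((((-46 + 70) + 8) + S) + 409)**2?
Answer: 211600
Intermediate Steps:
S = 19 (S = 39 - 20 = 19)
((((-46 + 70) + 8) + S) + 409)**2 = ((((-46 + 70) + 8) + 19) + 409)**2 = (((24 + 8) + 19) + 409)**2 = ((32 + 19) + 409)**2 = (51 + 409)**2 = 460**2 = 211600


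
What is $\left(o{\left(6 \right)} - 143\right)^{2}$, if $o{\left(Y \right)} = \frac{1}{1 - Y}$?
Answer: $\frac{512656}{25} \approx 20506.0$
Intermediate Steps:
$\left(o{\left(6 \right)} - 143\right)^{2} = \left(- \frac{1}{-1 + 6} - 143\right)^{2} = \left(- \frac{1}{5} - 143\right)^{2} = \left(- \frac{716}{5}\right)^{2} = \frac{512656}{25}$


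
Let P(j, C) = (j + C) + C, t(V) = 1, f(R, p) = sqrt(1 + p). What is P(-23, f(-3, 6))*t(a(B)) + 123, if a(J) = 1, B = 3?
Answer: 100 + 2*sqrt(7) ≈ 105.29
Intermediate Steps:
P(j, C) = j + 2*C (P(j, C) = (C + j) + C = j + 2*C)
P(-23, f(-3, 6))*t(a(B)) + 123 = (-23 + 2*sqrt(1 + 6))*1 + 123 = (-23 + 2*sqrt(7))*1 + 123 = (-23 + 2*sqrt(7)) + 123 = 100 + 2*sqrt(7)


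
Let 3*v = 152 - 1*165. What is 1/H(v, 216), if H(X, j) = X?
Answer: -3/13 ≈ -0.23077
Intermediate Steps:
v = -13/3 (v = (152 - 1*165)/3 = (152 - 165)/3 = (⅓)*(-13) = -13/3 ≈ -4.3333)
1/H(v, 216) = 1/(-13/3) = -3/13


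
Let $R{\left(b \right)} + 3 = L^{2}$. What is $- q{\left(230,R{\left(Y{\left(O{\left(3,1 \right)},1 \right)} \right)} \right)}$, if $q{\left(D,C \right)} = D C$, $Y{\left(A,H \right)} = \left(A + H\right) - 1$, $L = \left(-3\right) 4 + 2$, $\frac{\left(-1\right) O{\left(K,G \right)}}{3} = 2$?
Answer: $-22310$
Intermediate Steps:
$O{\left(K,G \right)} = -6$ ($O{\left(K,G \right)} = \left(-3\right) 2 = -6$)
$L = -10$ ($L = -12 + 2 = -10$)
$Y{\left(A,H \right)} = -1 + A + H$
$R{\left(b \right)} = 97$ ($R{\left(b \right)} = -3 + \left(-10\right)^{2} = -3 + 100 = 97$)
$q{\left(D,C \right)} = C D$
$- q{\left(230,R{\left(Y{\left(O{\left(3,1 \right)},1 \right)} \right)} \right)} = - 97 \cdot 230 = \left(-1\right) 22310 = -22310$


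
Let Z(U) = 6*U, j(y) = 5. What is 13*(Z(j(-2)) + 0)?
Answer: 390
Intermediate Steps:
13*(Z(j(-2)) + 0) = 13*(6*5 + 0) = 13*(30 + 0) = 13*30 = 390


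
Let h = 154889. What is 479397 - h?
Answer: 324508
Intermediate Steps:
479397 - h = 479397 - 1*154889 = 479397 - 154889 = 324508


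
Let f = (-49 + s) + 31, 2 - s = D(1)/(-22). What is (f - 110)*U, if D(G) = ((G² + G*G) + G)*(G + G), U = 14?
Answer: -19362/11 ≈ -1760.2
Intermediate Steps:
D(G) = 2*G*(G + 2*G²) (D(G) = ((G² + G²) + G)*(2*G) = (2*G² + G)*(2*G) = (G + 2*G²)*(2*G) = 2*G*(G + 2*G²))
s = 25/11 (s = 2 - 1²*(2 + 4*1)/(-22) = 2 - 1*(2 + 4)*(-1)/22 = 2 - 1*6*(-1)/22 = 2 - 6*(-1)/22 = 2 - 1*(-3/11) = 2 + 3/11 = 25/11 ≈ 2.2727)
f = -173/11 (f = (-49 + 25/11) + 31 = -514/11 + 31 = -173/11 ≈ -15.727)
(f - 110)*U = (-173/11 - 110)*14 = -1383/11*14 = -19362/11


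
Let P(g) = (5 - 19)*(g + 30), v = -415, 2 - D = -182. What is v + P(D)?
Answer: -3411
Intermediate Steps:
D = 184 (D = 2 - 1*(-182) = 2 + 182 = 184)
P(g) = -420 - 14*g (P(g) = -14*(30 + g) = -420 - 14*g)
v + P(D) = -415 + (-420 - 14*184) = -415 + (-420 - 2576) = -415 - 2996 = -3411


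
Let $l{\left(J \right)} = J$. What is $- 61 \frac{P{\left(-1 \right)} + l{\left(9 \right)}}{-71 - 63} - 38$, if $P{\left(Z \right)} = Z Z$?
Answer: $- \frac{2241}{67} \approx -33.448$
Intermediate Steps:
$P{\left(Z \right)} = Z^{2}$
$- 61 \frac{P{\left(-1 \right)} + l{\left(9 \right)}}{-71 - 63} - 38 = - 61 \frac{\left(-1\right)^{2} + 9}{-71 - 63} - 38 = - 61 \frac{1 + 9}{-134} - 38 = - 61 \cdot 10 \left(- \frac{1}{134}\right) - 38 = \left(-61\right) \left(- \frac{5}{67}\right) - 38 = \frac{305}{67} - 38 = - \frac{2241}{67}$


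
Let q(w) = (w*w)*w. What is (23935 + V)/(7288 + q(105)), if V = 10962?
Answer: 34897/1164913 ≈ 0.029957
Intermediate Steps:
q(w) = w³ (q(w) = w²*w = w³)
(23935 + V)/(7288 + q(105)) = (23935 + 10962)/(7288 + 105³) = 34897/(7288 + 1157625) = 34897/1164913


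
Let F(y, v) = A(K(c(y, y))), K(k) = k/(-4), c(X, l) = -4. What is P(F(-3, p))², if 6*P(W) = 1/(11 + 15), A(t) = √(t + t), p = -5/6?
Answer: 1/24336 ≈ 4.1091e-5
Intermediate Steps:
K(k) = -k/4 (K(k) = k*(-¼) = -k/4)
p = -⅚ (p = -5*⅙ = -⅚ ≈ -0.83333)
A(t) = √2*√t (A(t) = √(2*t) = √2*√t)
F(y, v) = √2 (F(y, v) = √2*√(-¼*(-4)) = √2*√1 = √2*1 = √2)
P(W) = 1/156 (P(W) = 1/(6*(11 + 15)) = (⅙)/26 = (⅙)*(1/26) = 1/156)
P(F(-3, p))² = (1/156)² = 1/24336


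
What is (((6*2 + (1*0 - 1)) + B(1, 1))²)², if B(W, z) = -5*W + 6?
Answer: 20736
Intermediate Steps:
B(W, z) = 6 - 5*W
(((6*2 + (1*0 - 1)) + B(1, 1))²)² = (((6*2 + (1*0 - 1)) + (6 - 5*1))²)² = (((12 + (0 - 1)) + (6 - 5))²)² = (((12 - 1) + 1)²)² = ((11 + 1)²)² = (12²)² = 144² = 20736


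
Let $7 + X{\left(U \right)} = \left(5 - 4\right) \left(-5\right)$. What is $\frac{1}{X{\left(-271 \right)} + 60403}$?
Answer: $\frac{1}{60391} \approx 1.6559 \cdot 10^{-5}$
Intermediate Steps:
$X{\left(U \right)} = -12$ ($X{\left(U \right)} = -7 + \left(5 - 4\right) \left(-5\right) = -7 + 1 \left(-5\right) = -7 - 5 = -12$)
$\frac{1}{X{\left(-271 \right)} + 60403} = \frac{1}{-12 + 60403} = \frac{1}{60391}$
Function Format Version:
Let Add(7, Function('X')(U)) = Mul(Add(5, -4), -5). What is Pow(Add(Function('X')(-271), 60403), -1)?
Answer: Rational(1, 60391) ≈ 1.6559e-5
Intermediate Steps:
Function('X')(U) = -12 (Function('X')(U) = Add(-7, Mul(Add(5, -4), -5)) = Add(-7, Mul(1, -5)) = Add(-7, -5) = -12)
Pow(Add(Function('X')(-271), 60403), -1) = Pow(Add(-12, 60403), -1) = Pow(60391, -1) = Rational(1, 60391)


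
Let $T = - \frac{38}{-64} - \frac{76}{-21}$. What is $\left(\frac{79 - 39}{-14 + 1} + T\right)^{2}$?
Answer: $\frac{98465929}{76317696} \approx 1.2902$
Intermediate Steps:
$T = \frac{2831}{672}$ ($T = \left(-38\right) \left(- \frac{1}{64}\right) - - \frac{76}{21} = \frac{19}{32} + \frac{76}{21} = \frac{2831}{672} \approx 4.2128$)
$\left(\frac{79 - 39}{-14 + 1} + T\right)^{2} = \left(\frac{79 - 39}{-14 + 1} + \frac{2831}{672}\right)^{2} = \left(\frac{40}{-13} + \frac{2831}{672}\right)^{2} = \left(40 \left(- \frac{1}{13}\right) + \frac{2831}{672}\right)^{2} = \left(- \frac{40}{13} + \frac{2831}{672}\right)^{2} = \left(\frac{9923}{8736}\right)^{2} = \frac{98465929}{76317696}$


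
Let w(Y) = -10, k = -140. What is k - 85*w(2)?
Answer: 710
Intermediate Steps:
k - 85*w(2) = -140 - 85*(-10) = -140 + 850 = 710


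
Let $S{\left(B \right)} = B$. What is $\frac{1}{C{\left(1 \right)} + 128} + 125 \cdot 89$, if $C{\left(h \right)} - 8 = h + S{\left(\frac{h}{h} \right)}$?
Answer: $\frac{1535251}{138} \approx 11125.0$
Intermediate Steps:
$C{\left(h \right)} = 9 + h$ ($C{\left(h \right)} = 8 + \left(h + \frac{h}{h}\right) = 8 + \left(h + 1\right) = 8 + \left(1 + h\right) = 9 + h$)
$\frac{1}{C{\left(1 \right)} + 128} + 125 \cdot 89 = \frac{1}{\left(9 + 1\right) + 128} + 125 \cdot 89 = \frac{1}{10 + 128} + 11125 = \frac{1}{138} + 11125 = \frac{1535251}{138}$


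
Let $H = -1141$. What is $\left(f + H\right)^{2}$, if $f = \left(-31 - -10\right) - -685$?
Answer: $227529$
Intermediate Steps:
$f = 664$ ($f = \left(-31 + 10\right) + 685 = -21 + 685 = 664$)
$\left(f + H\right)^{2} = \left(664 - 1141\right)^{2} = \left(-477\right)^{2} = 227529$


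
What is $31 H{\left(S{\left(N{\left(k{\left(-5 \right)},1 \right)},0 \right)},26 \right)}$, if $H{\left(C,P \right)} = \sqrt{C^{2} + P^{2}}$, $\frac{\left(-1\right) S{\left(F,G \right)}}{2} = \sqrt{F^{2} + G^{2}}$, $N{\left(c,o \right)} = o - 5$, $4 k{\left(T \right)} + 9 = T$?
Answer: $62 \sqrt{185} \approx 843.29$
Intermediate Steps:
$k{\left(T \right)} = - \frac{9}{4} + \frac{T}{4}$
$N{\left(c,o \right)} = -5 + o$
$S{\left(F,G \right)} = - 2 \sqrt{F^{2} + G^{2}}$
$31 H{\left(S{\left(N{\left(k{\left(-5 \right)},1 \right)},0 \right)},26 \right)} = 31 \sqrt{\left(- 2 \sqrt{\left(-5 + 1\right)^{2} + 0^{2}}\right)^{2} + 26^{2}} = 31 \sqrt{\left(- 2 \sqrt{\left(-4\right)^{2} + 0}\right)^{2} + 676} = 31 \sqrt{\left(- 2 \sqrt{16 + 0}\right)^{2} + 676} = 31 \sqrt{\left(- 2 \sqrt{16}\right)^{2} + 676} = 31 \sqrt{\left(\left(-2\right) 4\right)^{2} + 676} = 31 \sqrt{\left(-8\right)^{2} + 676} = 31 \sqrt{64 + 676} = 31 \sqrt{740} = 31 \cdot 2 \sqrt{185} = 62 \sqrt{185}$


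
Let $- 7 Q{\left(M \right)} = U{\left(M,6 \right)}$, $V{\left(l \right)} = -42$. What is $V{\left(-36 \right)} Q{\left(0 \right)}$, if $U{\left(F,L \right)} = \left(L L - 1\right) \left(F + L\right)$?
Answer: $1260$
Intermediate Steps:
$U{\left(F,L \right)} = \left(-1 + L^{2}\right) \left(F + L\right)$ ($U{\left(F,L \right)} = \left(L^{2} - 1\right) \left(F + L\right) = \left(-1 + L^{2}\right) \left(F + L\right)$)
$Q{\left(M \right)} = -30 - 5 M$ ($Q{\left(M \right)} = - \frac{6^{3} - M - 6 + M 6^{2}}{7} = - \frac{216 - M - 6 + M 36}{7} = - \frac{216 - M - 6 + 36 M}{7} = - \frac{210 + 35 M}{7} = -30 - 5 M$)
$V{\left(-36 \right)} Q{\left(0 \right)} = - 42 \left(-30 - 0\right) = - 42 \left(-30 + 0\right) = \left(-42\right) \left(-30\right) = 1260$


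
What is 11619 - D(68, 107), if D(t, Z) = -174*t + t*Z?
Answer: 16175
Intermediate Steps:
D(t, Z) = -174*t + Z*t
11619 - D(68, 107) = 11619 - 68*(-174 + 107) = 11619 - 68*(-67) = 11619 - 1*(-4556) = 11619 + 4556 = 16175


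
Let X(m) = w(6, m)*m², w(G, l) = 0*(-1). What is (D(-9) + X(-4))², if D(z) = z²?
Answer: 6561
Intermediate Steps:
w(G, l) = 0
X(m) = 0 (X(m) = 0*m² = 0)
(D(-9) + X(-4))² = ((-9)² + 0)² = (81 + 0)² = 81² = 6561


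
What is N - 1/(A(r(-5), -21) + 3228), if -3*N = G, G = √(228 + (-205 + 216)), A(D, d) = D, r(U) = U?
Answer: -1/3223 - √239/3 ≈ -5.1535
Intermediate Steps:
G = √239 (G = √(228 + 11) = √239 ≈ 15.460)
N = -√239/3 ≈ -5.1532
N - 1/(A(r(-5), -21) + 3228) = -√239/3 - 1/(-5 + 3228) = -√239/3 - 1/3223 = -1/3223 - √239/3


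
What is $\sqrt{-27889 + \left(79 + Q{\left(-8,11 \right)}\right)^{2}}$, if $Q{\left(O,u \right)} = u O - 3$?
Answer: $i \sqrt{27745} \approx 166.57 i$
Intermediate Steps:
$Q{\left(O,u \right)} = -3 + O u$ ($Q{\left(O,u \right)} = O u - 3 = -3 + O u$)
$\sqrt{-27889 + \left(79 + Q{\left(-8,11 \right)}\right)^{2}} = \sqrt{-27889 + \left(79 - 91\right)^{2}} = \sqrt{-27889 + \left(-12\right)^{2}} = \sqrt{-27889 + 144} = \sqrt{-27745} = i \sqrt{27745}$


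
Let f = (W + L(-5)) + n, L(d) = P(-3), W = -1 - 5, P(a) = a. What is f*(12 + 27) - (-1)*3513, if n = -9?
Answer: 2811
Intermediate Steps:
W = -6
L(d) = -3
f = -18 (f = (-6 - 3) - 9 = -9 - 9 = -18)
f*(12 + 27) - (-1)*3513 = -18*(12 + 27) - (-1)*3513 = -18*39 - 1*(-3513) = -702 + 3513 = 2811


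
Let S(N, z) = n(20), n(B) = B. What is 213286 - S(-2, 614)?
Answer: 213266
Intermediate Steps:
S(N, z) = 20
213286 - S(-2, 614) = 213286 - 1*20 = 213286 - 20 = 213266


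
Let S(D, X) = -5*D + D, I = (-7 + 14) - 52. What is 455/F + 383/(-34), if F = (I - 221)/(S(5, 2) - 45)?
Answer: 32274/323 ≈ 99.920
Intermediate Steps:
I = -45 (I = 7 - 52 = -45)
S(D, X) = -4*D
F = 266/65 (F = (-45 - 221)/(-4*5 - 45) = -266/(-20 - 45) = -266/(-65) = -266*(-1/65) = 266/65 ≈ 4.0923)
455/F + 383/(-34) = 455/(266/65) + 383/(-34) = 455*(65/266) + 383*(-1/34) = 4225/38 - 383/34 = 32274/323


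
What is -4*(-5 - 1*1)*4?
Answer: 96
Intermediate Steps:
-4*(-5 - 1*1)*4 = -4*(-5 - 1)*4 = -4*(-6)*4 = 24*4 = 96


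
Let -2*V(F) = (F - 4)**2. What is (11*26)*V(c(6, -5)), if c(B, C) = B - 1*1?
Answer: -143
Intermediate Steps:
c(B, C) = -1 + B (c(B, C) = B - 1 = -1 + B)
V(F) = -(-4 + F)**2/2 (V(F) = -(F - 4)**2/2 = -(-4 + F)**2/2)
(11*26)*V(c(6, -5)) = (11*26)*(-(-4 + (-1 + 6))**2/2) = 286*(-(-4 + 5)**2/2) = 286*(-1/2*1**2) = 286*(-1/2*1) = 286*(-1/2) = -143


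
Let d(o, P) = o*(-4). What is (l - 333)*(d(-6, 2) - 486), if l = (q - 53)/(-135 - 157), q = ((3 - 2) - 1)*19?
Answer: 22449273/146 ≈ 1.5376e+5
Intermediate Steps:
d(o, P) = -4*o
q = 0 (q = (1 - 1)*19 = 0*19 = 0)
l = 53/292 (l = (0 - 53)/(-135 - 157) = -53/(-292) = -53*(-1/292) = 53/292 ≈ 0.18151)
(l - 333)*(d(-6, 2) - 486) = (53/292 - 333)*(-4*(-6) - 486) = -97183*(24 - 486)/292 = -97183/292*(-462) = 22449273/146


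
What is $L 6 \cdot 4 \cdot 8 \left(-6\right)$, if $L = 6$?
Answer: $-6912$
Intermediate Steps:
$L 6 \cdot 4 \cdot 8 \left(-6\right) = 6 \cdot 6 \cdot 4 \cdot 8 \left(-6\right) = 36 \cdot 4 \cdot 8 \left(-6\right) = 144 \cdot 8 \left(-6\right) = 1152 \left(-6\right) = -6912$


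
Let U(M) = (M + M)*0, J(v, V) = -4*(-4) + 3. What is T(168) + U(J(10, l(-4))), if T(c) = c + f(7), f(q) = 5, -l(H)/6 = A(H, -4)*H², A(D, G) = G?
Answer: 173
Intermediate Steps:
l(H) = 24*H² (l(H) = -(-24)*H² = 24*H²)
T(c) = 5 + c (T(c) = c + 5 = 5 + c)
J(v, V) = 19 (J(v, V) = 16 + 3 = 19)
U(M) = 0 (U(M) = (2*M)*0 = 0)
T(168) + U(J(10, l(-4))) = (5 + 168) + 0 = 173 + 0 = 173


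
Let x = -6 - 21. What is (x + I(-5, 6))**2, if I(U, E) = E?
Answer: 441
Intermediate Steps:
x = -27
(x + I(-5, 6))**2 = (-27 + 6)**2 = (-21)**2 = 441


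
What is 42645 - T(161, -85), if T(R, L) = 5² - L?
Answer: 42535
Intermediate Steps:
T(R, L) = 25 - L
42645 - T(161, -85) = 42645 - (25 - 1*(-85)) = 42645 - (25 + 85) = 42645 - 1*110 = 42645 - 110 = 42535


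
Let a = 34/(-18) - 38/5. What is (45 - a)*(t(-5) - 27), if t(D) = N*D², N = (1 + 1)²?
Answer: 178996/45 ≈ 3977.7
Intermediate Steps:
a = -427/45 (a = 34*(-1/18) - 38*⅕ = -17/9 - 38/5 = -427/45 ≈ -9.4889)
N = 4 (N = 2² = 4)
t(D) = 4*D²
(45 - a)*(t(-5) - 27) = (45 - 1*(-427/45))*(4*(-5)² - 27) = (45 + 427/45)*(4*25 - 27) = 2452*(100 - 27)/45 = (2452/45)*73 = 178996/45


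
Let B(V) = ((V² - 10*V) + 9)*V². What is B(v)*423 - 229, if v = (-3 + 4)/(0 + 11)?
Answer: -2938249/14641 ≈ -200.69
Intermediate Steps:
v = 1/11 ≈ 0.090909
B(V) = V²*(9 + V² - 10*V) (B(V) = (9 + V² - 10*V)*V² = V²*(9 + V² - 10*V))
B(v)*423 - 229 = ((1/11)²*(9 + (1/11)² - 10*1/11))*423 - 229 = ((9 + 1/121 - 10/11)/121)*423 - 229 = ((1/121)*(980/121))*423 - 229 = (980/14641)*423 - 229 = 414540/14641 - 229 = -2938249/14641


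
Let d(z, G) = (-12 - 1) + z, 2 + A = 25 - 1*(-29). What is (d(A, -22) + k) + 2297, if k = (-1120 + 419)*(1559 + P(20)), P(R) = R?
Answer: -1104543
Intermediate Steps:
A = 52 (A = -2 + (25 - 1*(-29)) = -2 + (25 + 29) = -2 + 54 = 52)
d(z, G) = -13 + z
k = -1106879 (k = (-1120 + 419)*(1559 + 20) = -701*1579 = -1106879)
(d(A, -22) + k) + 2297 = ((-13 + 52) - 1106879) + 2297 = (39 - 1106879) + 2297 = -1106840 + 2297 = -1104543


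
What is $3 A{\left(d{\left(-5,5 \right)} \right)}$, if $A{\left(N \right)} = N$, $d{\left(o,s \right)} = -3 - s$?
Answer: $-24$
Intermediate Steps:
$3 A{\left(d{\left(-5,5 \right)} \right)} = 3 \left(-3 - 5\right) = 3 \left(-8\right) = -24$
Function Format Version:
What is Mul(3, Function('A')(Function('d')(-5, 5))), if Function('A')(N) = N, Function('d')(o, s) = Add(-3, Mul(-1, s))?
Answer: -24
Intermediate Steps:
Mul(3, Function('A')(Function('d')(-5, 5))) = Mul(3, Add(-3, Mul(-1, 5))) = Mul(3, Add(-3, -5)) = Mul(3, -8) = -24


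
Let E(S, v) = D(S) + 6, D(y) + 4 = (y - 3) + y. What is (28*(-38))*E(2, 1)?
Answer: -3192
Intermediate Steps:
D(y) = -7 + 2*y (D(y) = -4 + ((y - 3) + y) = -4 + ((-3 + y) + y) = -4 + (-3 + 2*y) = -7 + 2*y)
E(S, v) = -1 + 2*S (E(S, v) = (-7 + 2*S) + 6 = -1 + 2*S)
(28*(-38))*E(2, 1) = (28*(-38))*(-1 + 2*2) = -1064*(-1 + 4) = -1064*3 = -3192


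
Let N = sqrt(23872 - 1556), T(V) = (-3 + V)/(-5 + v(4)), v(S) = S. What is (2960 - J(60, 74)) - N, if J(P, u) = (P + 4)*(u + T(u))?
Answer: 2768 - 2*sqrt(5579) ≈ 2618.6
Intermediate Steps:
T(V) = 3 - V (T(V) = (-3 + V)/(-5 + 4) = (-3 + V)/(-1) = (-3 + V)*(-1) = 3 - V)
J(P, u) = 12 + 3*P (J(P, u) = (P + 4)*(u + (3 - u)) = (4 + P)*3 = 12 + 3*P)
N = 2*sqrt(5579) (N = sqrt(22316) = 2*sqrt(5579) ≈ 149.39)
(2960 - J(60, 74)) - N = (2960 - (12 + 3*60)) - 2*sqrt(5579) = (2960 - (12 + 180)) - 2*sqrt(5579) = (2960 - 1*192) - 2*sqrt(5579) = (2960 - 192) - 2*sqrt(5579) = 2768 - 2*sqrt(5579)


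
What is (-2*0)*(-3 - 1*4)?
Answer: 0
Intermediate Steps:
(-2*0)*(-3 - 1*4) = 0*(-3 - 4) = 0*(-7) = 0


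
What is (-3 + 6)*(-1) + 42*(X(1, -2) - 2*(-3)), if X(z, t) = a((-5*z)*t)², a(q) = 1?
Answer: 291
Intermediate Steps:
X(z, t) = 1 (X(z, t) = 1² = 1)
(-3 + 6)*(-1) + 42*(X(1, -2) - 2*(-3)) = (-3 + 6)*(-1) + 42*(1 - 2*(-3)) = 3*(-1) + 42*(1 + 6) = -3 + 42*7 = -3 + 294 = 291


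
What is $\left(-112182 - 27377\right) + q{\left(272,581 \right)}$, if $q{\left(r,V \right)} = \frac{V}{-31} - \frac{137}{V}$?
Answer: $- \frac{2513938957}{18011} \approx -1.3958 \cdot 10^{5}$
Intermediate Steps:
$q{\left(r,V \right)} = - \frac{137}{V} - \frac{V}{31}$ ($q{\left(r,V \right)} = V \left(- \frac{1}{31}\right) - \frac{137}{V} = - \frac{V}{31} - \frac{137}{V} = - \frac{137}{V} - \frac{V}{31}$)
$\left(-112182 - 27377\right) + q{\left(272,581 \right)} = \left(-112182 - 27377\right) - \left(\frac{581}{31} + \frac{137}{581}\right) = -139559 - \frac{341808}{18011} = - \frac{2513938957}{18011}$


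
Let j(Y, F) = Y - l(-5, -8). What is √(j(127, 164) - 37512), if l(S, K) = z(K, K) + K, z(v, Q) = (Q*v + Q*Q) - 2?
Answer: 9*I*√463 ≈ 193.66*I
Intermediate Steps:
z(v, Q) = -2 + Q² + Q*v (z(v, Q) = (Q*v + Q²) - 2 = (Q² + Q*v) - 2 = -2 + Q² + Q*v)
l(S, K) = -2 + K + 2*K² (l(S, K) = (-2 + K² + K*K) + K = (-2 + K² + K²) + K = (-2 + 2*K²) + K = -2 + K + 2*K²)
j(Y, F) = -118 + Y (j(Y, F) = Y - (-2 - 8 + 2*(-8)²) = Y - (-2 - 8 + 2*64) = Y - (-2 - 8 + 128) = Y - 1*118 = Y - 118 = -118 + Y)
√(j(127, 164) - 37512) = √((-118 + 127) - 37512) = √(9 - 37512) = √(-37503) = 9*I*√463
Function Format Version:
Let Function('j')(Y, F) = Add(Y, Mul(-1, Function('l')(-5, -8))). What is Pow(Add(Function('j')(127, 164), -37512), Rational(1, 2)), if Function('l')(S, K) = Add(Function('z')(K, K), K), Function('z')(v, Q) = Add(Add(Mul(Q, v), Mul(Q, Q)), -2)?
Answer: Mul(9, I, Pow(463, Rational(1, 2))) ≈ Mul(193.66, I)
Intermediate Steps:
Function('z')(v, Q) = Add(-2, Pow(Q, 2), Mul(Q, v)) (Function('z')(v, Q) = Add(Add(Mul(Q, v), Pow(Q, 2)), -2) = Add(Add(Pow(Q, 2), Mul(Q, v)), -2) = Add(-2, Pow(Q, 2), Mul(Q, v)))
Function('l')(S, K) = Add(-2, K, Mul(2, Pow(K, 2))) (Function('l')(S, K) = Add(Add(-2, Pow(K, 2), Mul(K, K)), K) = Add(Add(-2, Pow(K, 2), Pow(K, 2)), K) = Add(Add(-2, Mul(2, Pow(K, 2))), K) = Add(-2, K, Mul(2, Pow(K, 2))))
Function('j')(Y, F) = Add(-118, Y) (Function('j')(Y, F) = Add(Y, Mul(-1, Add(-2, -8, Mul(2, Pow(-8, 2))))) = Add(Y, Mul(-1, Add(-2, -8, Mul(2, 64)))) = Add(Y, Mul(-1, Add(-2, -8, 128))) = Add(Y, Mul(-1, 118)) = Add(Y, -118) = Add(-118, Y))
Pow(Add(Function('j')(127, 164), -37512), Rational(1, 2)) = Pow(Add(Add(-118, 127), -37512), Rational(1, 2)) = Pow(Add(9, -37512), Rational(1, 2)) = Pow(-37503, Rational(1, 2)) = Mul(9, I, Pow(463, Rational(1, 2)))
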